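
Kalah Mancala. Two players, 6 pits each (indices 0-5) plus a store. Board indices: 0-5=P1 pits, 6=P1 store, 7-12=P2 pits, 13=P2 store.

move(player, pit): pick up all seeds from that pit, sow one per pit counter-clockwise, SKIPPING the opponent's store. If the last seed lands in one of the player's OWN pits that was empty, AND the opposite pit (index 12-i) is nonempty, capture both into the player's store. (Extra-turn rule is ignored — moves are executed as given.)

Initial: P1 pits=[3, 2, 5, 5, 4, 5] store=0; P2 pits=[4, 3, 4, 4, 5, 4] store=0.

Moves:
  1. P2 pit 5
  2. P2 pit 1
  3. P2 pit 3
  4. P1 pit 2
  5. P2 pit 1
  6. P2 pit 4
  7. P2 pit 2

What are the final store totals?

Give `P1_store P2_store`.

Answer: 1 4

Derivation:
Move 1: P2 pit5 -> P1=[4,3,6,5,4,5](0) P2=[4,3,4,4,5,0](1)
Move 2: P2 pit1 -> P1=[4,3,6,5,4,5](0) P2=[4,0,5,5,6,0](1)
Move 3: P2 pit3 -> P1=[5,4,6,5,4,5](0) P2=[4,0,5,0,7,1](2)
Move 4: P1 pit2 -> P1=[5,4,0,6,5,6](1) P2=[5,1,5,0,7,1](2)
Move 5: P2 pit1 -> P1=[5,4,0,6,5,6](1) P2=[5,0,6,0,7,1](2)
Move 6: P2 pit4 -> P1=[6,5,1,7,6,6](1) P2=[5,0,6,0,0,2](3)
Move 7: P2 pit2 -> P1=[7,6,1,7,6,6](1) P2=[5,0,0,1,1,3](4)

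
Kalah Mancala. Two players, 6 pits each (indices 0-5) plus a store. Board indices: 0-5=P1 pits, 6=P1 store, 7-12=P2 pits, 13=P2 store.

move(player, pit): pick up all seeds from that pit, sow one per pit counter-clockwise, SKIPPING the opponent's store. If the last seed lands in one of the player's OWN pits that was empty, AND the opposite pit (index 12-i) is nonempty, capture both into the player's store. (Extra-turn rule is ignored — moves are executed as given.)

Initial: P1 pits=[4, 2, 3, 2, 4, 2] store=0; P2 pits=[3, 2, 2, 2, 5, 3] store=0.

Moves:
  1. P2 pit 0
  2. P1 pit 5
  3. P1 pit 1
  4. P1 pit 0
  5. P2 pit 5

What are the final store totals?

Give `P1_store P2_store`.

Move 1: P2 pit0 -> P1=[4,2,3,2,4,2](0) P2=[0,3,3,3,5,3](0)
Move 2: P1 pit5 -> P1=[4,2,3,2,4,0](1) P2=[1,3,3,3,5,3](0)
Move 3: P1 pit1 -> P1=[4,0,4,3,4,0](1) P2=[1,3,3,3,5,3](0)
Move 4: P1 pit0 -> P1=[0,1,5,4,5,0](1) P2=[1,3,3,3,5,3](0)
Move 5: P2 pit5 -> P1=[1,2,5,4,5,0](1) P2=[1,3,3,3,5,0](1)

Answer: 1 1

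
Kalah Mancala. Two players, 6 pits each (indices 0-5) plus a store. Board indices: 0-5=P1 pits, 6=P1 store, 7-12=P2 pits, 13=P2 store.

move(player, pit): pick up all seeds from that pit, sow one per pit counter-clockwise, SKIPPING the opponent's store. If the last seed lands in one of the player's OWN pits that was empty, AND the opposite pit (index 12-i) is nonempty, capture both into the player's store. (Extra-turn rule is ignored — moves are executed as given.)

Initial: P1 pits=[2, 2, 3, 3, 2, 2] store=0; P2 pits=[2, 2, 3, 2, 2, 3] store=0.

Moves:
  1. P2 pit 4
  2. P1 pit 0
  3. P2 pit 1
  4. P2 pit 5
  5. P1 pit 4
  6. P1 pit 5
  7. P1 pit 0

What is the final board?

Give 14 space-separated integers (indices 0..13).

Answer: 0 5 5 3 0 0 2 3 1 4 3 0 0 2

Derivation:
Move 1: P2 pit4 -> P1=[2,2,3,3,2,2](0) P2=[2,2,3,2,0,4](1)
Move 2: P1 pit0 -> P1=[0,3,4,3,2,2](0) P2=[2,2,3,2,0,4](1)
Move 3: P2 pit1 -> P1=[0,3,4,3,2,2](0) P2=[2,0,4,3,0,4](1)
Move 4: P2 pit5 -> P1=[1,4,5,3,2,2](0) P2=[2,0,4,3,0,0](2)
Move 5: P1 pit4 -> P1=[1,4,5,3,0,3](1) P2=[2,0,4,3,0,0](2)
Move 6: P1 pit5 -> P1=[1,4,5,3,0,0](2) P2=[3,1,4,3,0,0](2)
Move 7: P1 pit0 -> P1=[0,5,5,3,0,0](2) P2=[3,1,4,3,0,0](2)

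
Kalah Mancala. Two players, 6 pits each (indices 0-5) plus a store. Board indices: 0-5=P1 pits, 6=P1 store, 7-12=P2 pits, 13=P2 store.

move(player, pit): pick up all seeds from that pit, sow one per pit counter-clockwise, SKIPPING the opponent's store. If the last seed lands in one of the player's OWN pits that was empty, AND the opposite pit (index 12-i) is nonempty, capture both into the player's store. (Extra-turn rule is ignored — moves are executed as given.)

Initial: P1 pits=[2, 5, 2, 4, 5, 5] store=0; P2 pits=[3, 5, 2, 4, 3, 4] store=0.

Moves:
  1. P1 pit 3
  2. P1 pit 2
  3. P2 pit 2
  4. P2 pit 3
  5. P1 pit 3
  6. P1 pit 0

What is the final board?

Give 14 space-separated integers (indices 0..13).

Move 1: P1 pit3 -> P1=[2,5,2,0,6,6](1) P2=[4,5,2,4,3,4](0)
Move 2: P1 pit2 -> P1=[2,5,0,1,7,6](1) P2=[4,5,2,4,3,4](0)
Move 3: P2 pit2 -> P1=[2,5,0,1,7,6](1) P2=[4,5,0,5,4,4](0)
Move 4: P2 pit3 -> P1=[3,6,0,1,7,6](1) P2=[4,5,0,0,5,5](1)
Move 5: P1 pit3 -> P1=[3,6,0,0,8,6](1) P2=[4,5,0,0,5,5](1)
Move 6: P1 pit0 -> P1=[0,7,1,1,8,6](1) P2=[4,5,0,0,5,5](1)

Answer: 0 7 1 1 8 6 1 4 5 0 0 5 5 1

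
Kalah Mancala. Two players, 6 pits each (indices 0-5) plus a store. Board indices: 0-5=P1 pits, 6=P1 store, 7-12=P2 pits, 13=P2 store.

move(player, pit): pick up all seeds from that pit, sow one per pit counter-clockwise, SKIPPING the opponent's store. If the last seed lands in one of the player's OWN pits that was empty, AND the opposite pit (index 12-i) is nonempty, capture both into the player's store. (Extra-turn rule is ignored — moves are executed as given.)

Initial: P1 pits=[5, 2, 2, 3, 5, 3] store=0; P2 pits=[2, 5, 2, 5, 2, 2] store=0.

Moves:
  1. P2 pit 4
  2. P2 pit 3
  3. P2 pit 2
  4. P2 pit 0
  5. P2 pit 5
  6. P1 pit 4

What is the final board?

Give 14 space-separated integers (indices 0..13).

Move 1: P2 pit4 -> P1=[5,2,2,3,5,3](0) P2=[2,5,2,5,0,3](1)
Move 2: P2 pit3 -> P1=[6,3,2,3,5,3](0) P2=[2,5,2,0,1,4](2)
Move 3: P2 pit2 -> P1=[6,3,2,3,5,3](0) P2=[2,5,0,1,2,4](2)
Move 4: P2 pit0 -> P1=[6,3,2,0,5,3](0) P2=[0,6,0,1,2,4](6)
Move 5: P2 pit5 -> P1=[7,4,3,0,5,3](0) P2=[0,6,0,1,2,0](7)
Move 6: P1 pit4 -> P1=[7,4,3,0,0,4](1) P2=[1,7,1,1,2,0](7)

Answer: 7 4 3 0 0 4 1 1 7 1 1 2 0 7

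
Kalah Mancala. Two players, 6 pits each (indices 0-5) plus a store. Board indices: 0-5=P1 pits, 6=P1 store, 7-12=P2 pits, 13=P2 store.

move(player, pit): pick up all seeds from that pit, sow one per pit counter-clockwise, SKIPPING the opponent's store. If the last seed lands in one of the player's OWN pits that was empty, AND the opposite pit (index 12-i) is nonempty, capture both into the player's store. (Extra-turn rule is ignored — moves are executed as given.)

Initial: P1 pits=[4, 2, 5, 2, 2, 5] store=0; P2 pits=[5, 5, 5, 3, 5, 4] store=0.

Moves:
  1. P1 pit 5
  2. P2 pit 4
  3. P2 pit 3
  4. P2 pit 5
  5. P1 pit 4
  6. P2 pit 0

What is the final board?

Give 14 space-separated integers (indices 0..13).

Move 1: P1 pit5 -> P1=[4,2,5,2,2,0](1) P2=[6,6,6,4,5,4](0)
Move 2: P2 pit4 -> P1=[5,3,6,2,2,0](1) P2=[6,6,6,4,0,5](1)
Move 3: P2 pit3 -> P1=[6,3,6,2,2,0](1) P2=[6,6,6,0,1,6](2)
Move 4: P2 pit5 -> P1=[7,4,7,3,3,0](1) P2=[6,6,6,0,1,0](3)
Move 5: P1 pit4 -> P1=[7,4,7,3,0,1](2) P2=[7,6,6,0,1,0](3)
Move 6: P2 pit0 -> P1=[8,4,7,3,0,1](2) P2=[0,7,7,1,2,1](4)

Answer: 8 4 7 3 0 1 2 0 7 7 1 2 1 4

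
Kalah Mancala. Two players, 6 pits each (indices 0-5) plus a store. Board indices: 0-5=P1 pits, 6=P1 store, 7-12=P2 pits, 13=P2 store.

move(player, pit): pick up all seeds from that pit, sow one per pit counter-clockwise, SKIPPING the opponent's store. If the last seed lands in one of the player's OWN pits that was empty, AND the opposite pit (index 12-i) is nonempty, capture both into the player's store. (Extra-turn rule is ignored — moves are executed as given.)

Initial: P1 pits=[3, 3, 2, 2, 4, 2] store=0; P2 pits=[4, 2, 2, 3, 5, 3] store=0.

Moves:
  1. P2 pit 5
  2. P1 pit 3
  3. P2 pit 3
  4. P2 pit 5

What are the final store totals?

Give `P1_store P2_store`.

Move 1: P2 pit5 -> P1=[4,4,2,2,4,2](0) P2=[4,2,2,3,5,0](1)
Move 2: P1 pit3 -> P1=[4,4,2,0,5,3](0) P2=[4,2,2,3,5,0](1)
Move 3: P2 pit3 -> P1=[4,4,2,0,5,3](0) P2=[4,2,2,0,6,1](2)
Move 4: P2 pit5 -> P1=[4,4,2,0,5,3](0) P2=[4,2,2,0,6,0](3)

Answer: 0 3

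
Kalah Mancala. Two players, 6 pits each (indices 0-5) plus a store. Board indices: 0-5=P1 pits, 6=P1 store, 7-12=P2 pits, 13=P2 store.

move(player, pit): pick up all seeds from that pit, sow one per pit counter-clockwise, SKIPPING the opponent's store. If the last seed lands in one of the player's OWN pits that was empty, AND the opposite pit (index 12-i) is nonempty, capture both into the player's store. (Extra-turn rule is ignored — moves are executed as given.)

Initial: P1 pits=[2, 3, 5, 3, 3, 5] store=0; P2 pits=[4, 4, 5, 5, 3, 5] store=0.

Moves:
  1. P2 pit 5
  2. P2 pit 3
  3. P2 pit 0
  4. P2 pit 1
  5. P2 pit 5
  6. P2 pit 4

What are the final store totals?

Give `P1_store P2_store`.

Answer: 0 5

Derivation:
Move 1: P2 pit5 -> P1=[3,4,6,4,3,5](0) P2=[4,4,5,5,3,0](1)
Move 2: P2 pit3 -> P1=[4,5,6,4,3,5](0) P2=[4,4,5,0,4,1](2)
Move 3: P2 pit0 -> P1=[4,5,6,4,3,5](0) P2=[0,5,6,1,5,1](2)
Move 4: P2 pit1 -> P1=[4,5,6,4,3,5](0) P2=[0,0,7,2,6,2](3)
Move 5: P2 pit5 -> P1=[5,5,6,4,3,5](0) P2=[0,0,7,2,6,0](4)
Move 6: P2 pit4 -> P1=[6,6,7,5,3,5](0) P2=[0,0,7,2,0,1](5)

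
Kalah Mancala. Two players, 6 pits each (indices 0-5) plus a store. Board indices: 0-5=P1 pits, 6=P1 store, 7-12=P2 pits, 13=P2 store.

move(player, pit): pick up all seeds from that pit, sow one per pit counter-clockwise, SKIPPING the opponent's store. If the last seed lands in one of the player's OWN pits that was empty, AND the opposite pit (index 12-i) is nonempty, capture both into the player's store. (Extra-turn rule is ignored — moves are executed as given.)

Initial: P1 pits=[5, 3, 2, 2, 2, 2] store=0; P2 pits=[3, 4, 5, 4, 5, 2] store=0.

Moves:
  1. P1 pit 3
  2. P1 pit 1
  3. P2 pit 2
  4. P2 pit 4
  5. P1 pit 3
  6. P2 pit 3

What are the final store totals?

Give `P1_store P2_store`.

Move 1: P1 pit3 -> P1=[5,3,2,0,3,3](0) P2=[3,4,5,4,5,2](0)
Move 2: P1 pit1 -> P1=[5,0,3,1,4,3](0) P2=[3,4,5,4,5,2](0)
Move 3: P2 pit2 -> P1=[6,0,3,1,4,3](0) P2=[3,4,0,5,6,3](1)
Move 4: P2 pit4 -> P1=[7,1,4,2,4,3](0) P2=[3,4,0,5,0,4](2)
Move 5: P1 pit3 -> P1=[7,1,4,0,5,4](0) P2=[3,4,0,5,0,4](2)
Move 6: P2 pit3 -> P1=[8,2,4,0,5,4](0) P2=[3,4,0,0,1,5](3)

Answer: 0 3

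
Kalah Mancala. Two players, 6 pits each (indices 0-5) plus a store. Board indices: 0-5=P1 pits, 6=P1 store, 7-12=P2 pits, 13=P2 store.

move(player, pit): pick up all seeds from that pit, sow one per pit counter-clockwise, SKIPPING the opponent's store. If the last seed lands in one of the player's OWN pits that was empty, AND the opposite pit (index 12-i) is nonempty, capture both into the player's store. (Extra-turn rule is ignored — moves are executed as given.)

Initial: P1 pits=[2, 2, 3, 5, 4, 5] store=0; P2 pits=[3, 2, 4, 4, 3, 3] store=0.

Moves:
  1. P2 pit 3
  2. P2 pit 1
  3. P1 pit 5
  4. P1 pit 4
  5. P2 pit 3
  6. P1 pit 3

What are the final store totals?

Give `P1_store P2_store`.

Move 1: P2 pit3 -> P1=[3,2,3,5,4,5](0) P2=[3,2,4,0,4,4](1)
Move 2: P2 pit1 -> P1=[3,2,0,5,4,5](0) P2=[3,0,5,0,4,4](5)
Move 3: P1 pit5 -> P1=[3,2,0,5,4,0](1) P2=[4,1,6,1,4,4](5)
Move 4: P1 pit4 -> P1=[3,2,0,5,0,1](2) P2=[5,2,6,1,4,4](5)
Move 5: P2 pit3 -> P1=[3,2,0,5,0,1](2) P2=[5,2,6,0,5,4](5)
Move 6: P1 pit3 -> P1=[3,2,0,0,1,2](3) P2=[6,3,6,0,5,4](5)

Answer: 3 5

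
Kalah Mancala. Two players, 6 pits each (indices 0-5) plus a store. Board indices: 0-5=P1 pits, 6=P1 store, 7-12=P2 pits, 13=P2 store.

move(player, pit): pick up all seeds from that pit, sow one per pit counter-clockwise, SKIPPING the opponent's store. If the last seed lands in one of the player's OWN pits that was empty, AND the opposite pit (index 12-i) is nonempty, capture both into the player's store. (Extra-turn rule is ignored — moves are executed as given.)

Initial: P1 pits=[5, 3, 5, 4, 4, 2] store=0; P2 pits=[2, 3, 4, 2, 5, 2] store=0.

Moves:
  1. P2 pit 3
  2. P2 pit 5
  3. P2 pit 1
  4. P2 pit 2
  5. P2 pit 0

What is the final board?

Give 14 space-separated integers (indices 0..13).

Answer: 7 4 5 0 4 2 0 0 1 0 2 8 1 7

Derivation:
Move 1: P2 pit3 -> P1=[5,3,5,4,4,2](0) P2=[2,3,4,0,6,3](0)
Move 2: P2 pit5 -> P1=[6,4,5,4,4,2](0) P2=[2,3,4,0,6,0](1)
Move 3: P2 pit1 -> P1=[6,4,5,4,4,2](0) P2=[2,0,5,1,7,0](1)
Move 4: P2 pit2 -> P1=[7,4,5,4,4,2](0) P2=[2,0,0,2,8,1](2)
Move 5: P2 pit0 -> P1=[7,4,5,0,4,2](0) P2=[0,1,0,2,8,1](7)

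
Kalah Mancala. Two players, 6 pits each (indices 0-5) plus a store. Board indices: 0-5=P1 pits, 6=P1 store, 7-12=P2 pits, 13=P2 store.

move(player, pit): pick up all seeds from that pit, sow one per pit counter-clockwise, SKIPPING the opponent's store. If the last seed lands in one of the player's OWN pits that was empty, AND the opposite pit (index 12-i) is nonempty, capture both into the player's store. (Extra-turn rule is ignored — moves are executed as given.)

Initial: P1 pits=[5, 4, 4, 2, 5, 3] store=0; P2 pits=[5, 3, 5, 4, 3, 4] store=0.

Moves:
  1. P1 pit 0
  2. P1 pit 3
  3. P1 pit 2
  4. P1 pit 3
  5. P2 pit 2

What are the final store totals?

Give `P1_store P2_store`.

Answer: 2 1

Derivation:
Move 1: P1 pit0 -> P1=[0,5,5,3,6,4](0) P2=[5,3,5,4,3,4](0)
Move 2: P1 pit3 -> P1=[0,5,5,0,7,5](1) P2=[5,3,5,4,3,4](0)
Move 3: P1 pit2 -> P1=[0,5,0,1,8,6](2) P2=[6,3,5,4,3,4](0)
Move 4: P1 pit3 -> P1=[0,5,0,0,9,6](2) P2=[6,3,5,4,3,4](0)
Move 5: P2 pit2 -> P1=[1,5,0,0,9,6](2) P2=[6,3,0,5,4,5](1)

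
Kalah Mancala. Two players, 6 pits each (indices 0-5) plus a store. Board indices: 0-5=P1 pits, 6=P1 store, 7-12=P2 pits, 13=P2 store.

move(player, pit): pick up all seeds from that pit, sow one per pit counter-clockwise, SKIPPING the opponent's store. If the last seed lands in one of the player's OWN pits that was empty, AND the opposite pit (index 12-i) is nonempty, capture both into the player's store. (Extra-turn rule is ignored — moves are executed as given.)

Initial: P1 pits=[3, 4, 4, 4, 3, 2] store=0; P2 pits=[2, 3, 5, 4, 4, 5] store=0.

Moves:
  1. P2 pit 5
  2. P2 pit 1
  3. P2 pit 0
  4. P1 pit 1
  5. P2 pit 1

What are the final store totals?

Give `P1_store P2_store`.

Move 1: P2 pit5 -> P1=[4,5,5,5,3,2](0) P2=[2,3,5,4,4,0](1)
Move 2: P2 pit1 -> P1=[4,5,5,5,3,2](0) P2=[2,0,6,5,5,0](1)
Move 3: P2 pit0 -> P1=[4,5,5,5,3,2](0) P2=[0,1,7,5,5,0](1)
Move 4: P1 pit1 -> P1=[4,0,6,6,4,3](1) P2=[0,1,7,5,5,0](1)
Move 5: P2 pit1 -> P1=[4,0,6,6,4,3](1) P2=[0,0,8,5,5,0](1)

Answer: 1 1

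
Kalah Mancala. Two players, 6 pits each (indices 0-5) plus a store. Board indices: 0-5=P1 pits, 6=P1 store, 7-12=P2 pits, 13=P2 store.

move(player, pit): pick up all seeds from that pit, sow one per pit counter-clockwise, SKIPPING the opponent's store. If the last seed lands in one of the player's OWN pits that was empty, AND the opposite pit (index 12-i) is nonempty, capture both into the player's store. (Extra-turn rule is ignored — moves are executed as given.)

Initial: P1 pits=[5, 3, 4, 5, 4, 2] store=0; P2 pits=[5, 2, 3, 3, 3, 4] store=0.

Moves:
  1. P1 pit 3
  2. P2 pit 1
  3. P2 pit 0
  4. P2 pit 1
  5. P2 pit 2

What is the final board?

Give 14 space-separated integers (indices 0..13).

Answer: 6 4 4 0 5 3 1 0 0 0 6 6 6 2

Derivation:
Move 1: P1 pit3 -> P1=[5,3,4,0,5,3](1) P2=[6,3,3,3,3,4](0)
Move 2: P2 pit1 -> P1=[5,3,4,0,5,3](1) P2=[6,0,4,4,4,4](0)
Move 3: P2 pit0 -> P1=[5,3,4,0,5,3](1) P2=[0,1,5,5,5,5](1)
Move 4: P2 pit1 -> P1=[5,3,4,0,5,3](1) P2=[0,0,6,5,5,5](1)
Move 5: P2 pit2 -> P1=[6,4,4,0,5,3](1) P2=[0,0,0,6,6,6](2)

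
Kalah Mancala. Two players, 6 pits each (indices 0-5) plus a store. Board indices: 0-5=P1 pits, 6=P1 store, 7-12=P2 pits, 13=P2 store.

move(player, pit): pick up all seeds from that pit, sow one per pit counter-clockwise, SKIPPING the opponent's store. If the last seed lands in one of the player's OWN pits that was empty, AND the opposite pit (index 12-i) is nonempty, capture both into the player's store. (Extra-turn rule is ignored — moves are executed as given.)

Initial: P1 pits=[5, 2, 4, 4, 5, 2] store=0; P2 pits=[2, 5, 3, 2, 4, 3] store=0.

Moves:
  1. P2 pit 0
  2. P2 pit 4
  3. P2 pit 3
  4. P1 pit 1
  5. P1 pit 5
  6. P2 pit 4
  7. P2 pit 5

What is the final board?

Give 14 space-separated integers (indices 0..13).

Answer: 7 1 6 6 7 0 1 1 6 4 0 0 0 2

Derivation:
Move 1: P2 pit0 -> P1=[5,2,4,4,5,2](0) P2=[0,6,4,2,4,3](0)
Move 2: P2 pit4 -> P1=[6,3,4,4,5,2](0) P2=[0,6,4,2,0,4](1)
Move 3: P2 pit3 -> P1=[6,3,4,4,5,2](0) P2=[0,6,4,0,1,5](1)
Move 4: P1 pit1 -> P1=[6,0,5,5,6,2](0) P2=[0,6,4,0,1,5](1)
Move 5: P1 pit5 -> P1=[6,0,5,5,6,0](1) P2=[1,6,4,0,1,5](1)
Move 6: P2 pit4 -> P1=[6,0,5,5,6,0](1) P2=[1,6,4,0,0,6](1)
Move 7: P2 pit5 -> P1=[7,1,6,6,7,0](1) P2=[1,6,4,0,0,0](2)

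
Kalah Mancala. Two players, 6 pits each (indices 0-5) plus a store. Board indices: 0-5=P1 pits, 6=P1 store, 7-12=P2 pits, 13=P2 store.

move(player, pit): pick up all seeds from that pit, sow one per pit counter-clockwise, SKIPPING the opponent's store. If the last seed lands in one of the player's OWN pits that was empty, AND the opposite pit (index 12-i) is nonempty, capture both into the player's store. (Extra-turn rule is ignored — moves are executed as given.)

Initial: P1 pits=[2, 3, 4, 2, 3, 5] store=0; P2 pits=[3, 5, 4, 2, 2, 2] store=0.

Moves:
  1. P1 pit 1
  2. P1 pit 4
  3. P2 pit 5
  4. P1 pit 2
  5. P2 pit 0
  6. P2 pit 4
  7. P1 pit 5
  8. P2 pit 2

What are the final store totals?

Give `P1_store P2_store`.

Move 1: P1 pit1 -> P1=[2,0,5,3,4,5](0) P2=[3,5,4,2,2,2](0)
Move 2: P1 pit4 -> P1=[2,0,5,3,0,6](1) P2=[4,6,4,2,2,2](0)
Move 3: P2 pit5 -> P1=[3,0,5,3,0,6](1) P2=[4,6,4,2,2,0](1)
Move 4: P1 pit2 -> P1=[3,0,0,4,1,7](2) P2=[5,6,4,2,2,0](1)
Move 5: P2 pit0 -> P1=[0,0,0,4,1,7](2) P2=[0,7,5,3,3,0](5)
Move 6: P2 pit4 -> P1=[1,0,0,4,1,7](2) P2=[0,7,5,3,0,1](6)
Move 7: P1 pit5 -> P1=[1,0,0,4,1,0](3) P2=[1,8,6,4,1,2](6)
Move 8: P2 pit2 -> P1=[2,1,0,4,1,0](3) P2=[1,8,0,5,2,3](7)

Answer: 3 7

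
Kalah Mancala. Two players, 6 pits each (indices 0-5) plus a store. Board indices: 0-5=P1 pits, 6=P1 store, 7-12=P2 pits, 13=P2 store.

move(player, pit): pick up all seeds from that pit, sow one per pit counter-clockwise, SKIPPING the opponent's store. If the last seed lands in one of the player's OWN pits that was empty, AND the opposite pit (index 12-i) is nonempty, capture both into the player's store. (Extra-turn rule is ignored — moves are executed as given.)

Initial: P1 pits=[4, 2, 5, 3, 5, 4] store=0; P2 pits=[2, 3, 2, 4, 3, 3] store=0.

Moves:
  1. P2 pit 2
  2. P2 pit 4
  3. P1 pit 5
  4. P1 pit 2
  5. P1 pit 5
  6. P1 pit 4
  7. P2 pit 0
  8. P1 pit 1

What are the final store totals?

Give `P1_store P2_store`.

Answer: 11 1

Derivation:
Move 1: P2 pit2 -> P1=[4,2,5,3,5,4](0) P2=[2,3,0,5,4,3](0)
Move 2: P2 pit4 -> P1=[5,3,5,3,5,4](0) P2=[2,3,0,5,0,4](1)
Move 3: P1 pit5 -> P1=[5,3,5,3,5,0](1) P2=[3,4,1,5,0,4](1)
Move 4: P1 pit2 -> P1=[5,3,0,4,6,1](2) P2=[4,4,1,5,0,4](1)
Move 5: P1 pit5 -> P1=[5,3,0,4,6,0](3) P2=[4,4,1,5,0,4](1)
Move 6: P1 pit4 -> P1=[5,3,0,4,0,1](4) P2=[5,5,2,6,0,4](1)
Move 7: P2 pit0 -> P1=[5,3,0,4,0,1](4) P2=[0,6,3,7,1,5](1)
Move 8: P1 pit1 -> P1=[5,0,1,5,0,1](11) P2=[0,0,3,7,1,5](1)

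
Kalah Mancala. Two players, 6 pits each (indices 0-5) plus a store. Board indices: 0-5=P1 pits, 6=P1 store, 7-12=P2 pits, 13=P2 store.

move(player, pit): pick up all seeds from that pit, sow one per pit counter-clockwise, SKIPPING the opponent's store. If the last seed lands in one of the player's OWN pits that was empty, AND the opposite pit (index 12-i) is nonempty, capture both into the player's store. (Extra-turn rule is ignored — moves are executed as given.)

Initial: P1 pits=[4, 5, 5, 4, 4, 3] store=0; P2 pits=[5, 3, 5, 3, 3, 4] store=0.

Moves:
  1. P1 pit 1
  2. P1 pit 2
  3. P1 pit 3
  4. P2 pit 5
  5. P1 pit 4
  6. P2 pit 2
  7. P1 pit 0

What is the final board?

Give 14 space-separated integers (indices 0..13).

Answer: 0 3 3 1 1 8 5 8 6 0 5 5 1 2

Derivation:
Move 1: P1 pit1 -> P1=[4,0,6,5,5,4](1) P2=[5,3,5,3,3,4](0)
Move 2: P1 pit2 -> P1=[4,0,0,6,6,5](2) P2=[6,4,5,3,3,4](0)
Move 3: P1 pit3 -> P1=[4,0,0,0,7,6](3) P2=[7,5,6,3,3,4](0)
Move 4: P2 pit5 -> P1=[5,1,1,0,7,6](3) P2=[7,5,6,3,3,0](1)
Move 5: P1 pit4 -> P1=[5,1,1,0,0,7](4) P2=[8,6,7,4,4,0](1)
Move 6: P2 pit2 -> P1=[6,2,2,0,0,7](4) P2=[8,6,0,5,5,1](2)
Move 7: P1 pit0 -> P1=[0,3,3,1,1,8](5) P2=[8,6,0,5,5,1](2)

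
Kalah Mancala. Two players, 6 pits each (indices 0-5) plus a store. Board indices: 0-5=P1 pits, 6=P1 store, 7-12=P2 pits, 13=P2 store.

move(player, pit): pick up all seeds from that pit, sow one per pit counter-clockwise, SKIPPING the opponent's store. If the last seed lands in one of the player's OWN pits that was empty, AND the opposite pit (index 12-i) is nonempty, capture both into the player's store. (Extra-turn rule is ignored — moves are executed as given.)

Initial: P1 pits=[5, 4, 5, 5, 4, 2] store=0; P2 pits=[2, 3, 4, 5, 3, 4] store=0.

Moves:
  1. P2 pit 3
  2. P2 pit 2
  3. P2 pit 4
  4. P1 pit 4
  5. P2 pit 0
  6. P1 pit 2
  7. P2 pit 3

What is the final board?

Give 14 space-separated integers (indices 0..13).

Move 1: P2 pit3 -> P1=[6,5,5,5,4,2](0) P2=[2,3,4,0,4,5](1)
Move 2: P2 pit2 -> P1=[6,5,5,5,4,2](0) P2=[2,3,0,1,5,6](2)
Move 3: P2 pit4 -> P1=[7,6,6,5,4,2](0) P2=[2,3,0,1,0,7](3)
Move 4: P1 pit4 -> P1=[7,6,6,5,0,3](1) P2=[3,4,0,1,0,7](3)
Move 5: P2 pit0 -> P1=[7,6,6,5,0,3](1) P2=[0,5,1,2,0,7](3)
Move 6: P1 pit2 -> P1=[7,6,0,6,1,4](2) P2=[1,6,1,2,0,7](3)
Move 7: P2 pit3 -> P1=[7,6,0,6,1,4](2) P2=[1,6,1,0,1,8](3)

Answer: 7 6 0 6 1 4 2 1 6 1 0 1 8 3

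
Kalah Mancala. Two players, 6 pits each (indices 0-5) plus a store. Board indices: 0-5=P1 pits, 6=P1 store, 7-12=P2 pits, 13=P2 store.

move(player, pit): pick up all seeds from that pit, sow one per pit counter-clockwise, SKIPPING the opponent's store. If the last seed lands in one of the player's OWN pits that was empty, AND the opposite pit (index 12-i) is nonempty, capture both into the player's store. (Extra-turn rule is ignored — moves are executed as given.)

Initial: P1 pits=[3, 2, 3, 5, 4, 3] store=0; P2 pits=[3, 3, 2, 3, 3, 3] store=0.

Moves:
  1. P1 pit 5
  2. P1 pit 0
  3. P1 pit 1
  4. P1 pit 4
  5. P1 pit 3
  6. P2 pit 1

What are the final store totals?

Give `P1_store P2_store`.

Answer: 3 1

Derivation:
Move 1: P1 pit5 -> P1=[3,2,3,5,4,0](1) P2=[4,4,2,3,3,3](0)
Move 2: P1 pit0 -> P1=[0,3,4,6,4,0](1) P2=[4,4,2,3,3,3](0)
Move 3: P1 pit1 -> P1=[0,0,5,7,5,0](1) P2=[4,4,2,3,3,3](0)
Move 4: P1 pit4 -> P1=[0,0,5,7,0,1](2) P2=[5,5,3,3,3,3](0)
Move 5: P1 pit3 -> P1=[0,0,5,0,1,2](3) P2=[6,6,4,4,3,3](0)
Move 6: P2 pit1 -> P1=[1,0,5,0,1,2](3) P2=[6,0,5,5,4,4](1)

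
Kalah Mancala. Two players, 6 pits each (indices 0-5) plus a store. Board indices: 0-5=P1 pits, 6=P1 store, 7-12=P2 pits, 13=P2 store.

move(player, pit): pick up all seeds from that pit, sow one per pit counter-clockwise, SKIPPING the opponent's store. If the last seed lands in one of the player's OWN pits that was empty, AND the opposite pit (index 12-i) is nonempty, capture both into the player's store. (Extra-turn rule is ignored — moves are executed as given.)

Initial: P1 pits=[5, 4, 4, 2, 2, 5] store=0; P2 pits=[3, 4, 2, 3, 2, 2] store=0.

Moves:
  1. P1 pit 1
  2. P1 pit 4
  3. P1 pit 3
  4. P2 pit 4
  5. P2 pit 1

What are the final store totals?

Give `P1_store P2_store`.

Answer: 2 1

Derivation:
Move 1: P1 pit1 -> P1=[5,0,5,3,3,6](0) P2=[3,4,2,3,2,2](0)
Move 2: P1 pit4 -> P1=[5,0,5,3,0,7](1) P2=[4,4,2,3,2,2](0)
Move 3: P1 pit3 -> P1=[5,0,5,0,1,8](2) P2=[4,4,2,3,2,2](0)
Move 4: P2 pit4 -> P1=[5,0,5,0,1,8](2) P2=[4,4,2,3,0,3](1)
Move 5: P2 pit1 -> P1=[5,0,5,0,1,8](2) P2=[4,0,3,4,1,4](1)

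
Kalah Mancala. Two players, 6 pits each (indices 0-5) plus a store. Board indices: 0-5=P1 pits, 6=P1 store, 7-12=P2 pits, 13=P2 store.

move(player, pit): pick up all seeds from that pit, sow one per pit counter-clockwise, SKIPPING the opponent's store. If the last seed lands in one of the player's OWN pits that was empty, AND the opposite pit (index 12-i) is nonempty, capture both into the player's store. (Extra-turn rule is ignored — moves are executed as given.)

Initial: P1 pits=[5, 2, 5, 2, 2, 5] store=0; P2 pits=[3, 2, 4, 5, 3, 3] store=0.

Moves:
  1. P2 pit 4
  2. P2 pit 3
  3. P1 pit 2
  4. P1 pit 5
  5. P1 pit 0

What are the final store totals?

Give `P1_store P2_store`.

Answer: 3 2

Derivation:
Move 1: P2 pit4 -> P1=[6,2,5,2,2,5](0) P2=[3,2,4,5,0,4](1)
Move 2: P2 pit3 -> P1=[7,3,5,2,2,5](0) P2=[3,2,4,0,1,5](2)
Move 3: P1 pit2 -> P1=[7,3,0,3,3,6](1) P2=[4,2,4,0,1,5](2)
Move 4: P1 pit5 -> P1=[7,3,0,3,3,0](2) P2=[5,3,5,1,2,5](2)
Move 5: P1 pit0 -> P1=[0,4,1,4,4,1](3) P2=[6,3,5,1,2,5](2)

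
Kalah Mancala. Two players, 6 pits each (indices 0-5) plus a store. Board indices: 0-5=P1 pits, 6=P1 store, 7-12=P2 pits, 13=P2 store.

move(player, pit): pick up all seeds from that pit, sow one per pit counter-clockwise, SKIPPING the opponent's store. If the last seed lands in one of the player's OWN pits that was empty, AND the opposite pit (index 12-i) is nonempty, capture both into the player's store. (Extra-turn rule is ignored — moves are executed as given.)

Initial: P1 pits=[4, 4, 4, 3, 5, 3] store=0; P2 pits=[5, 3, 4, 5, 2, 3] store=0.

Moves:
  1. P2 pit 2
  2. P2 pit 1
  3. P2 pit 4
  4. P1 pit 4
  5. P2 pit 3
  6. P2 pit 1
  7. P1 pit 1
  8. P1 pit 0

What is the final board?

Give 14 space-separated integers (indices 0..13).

Answer: 0 1 7 6 2 6 3 7 0 3 0 1 6 3

Derivation:
Move 1: P2 pit2 -> P1=[4,4,4,3,5,3](0) P2=[5,3,0,6,3,4](1)
Move 2: P2 pit1 -> P1=[4,4,4,3,5,3](0) P2=[5,0,1,7,4,4](1)
Move 3: P2 pit4 -> P1=[5,5,4,3,5,3](0) P2=[5,0,1,7,0,5](2)
Move 4: P1 pit4 -> P1=[5,5,4,3,0,4](1) P2=[6,1,2,7,0,5](2)
Move 5: P2 pit3 -> P1=[6,6,5,4,0,4](1) P2=[6,1,2,0,1,6](3)
Move 6: P2 pit1 -> P1=[6,6,5,4,0,4](1) P2=[6,0,3,0,1,6](3)
Move 7: P1 pit1 -> P1=[6,0,6,5,1,5](2) P2=[7,0,3,0,1,6](3)
Move 8: P1 pit0 -> P1=[0,1,7,6,2,6](3) P2=[7,0,3,0,1,6](3)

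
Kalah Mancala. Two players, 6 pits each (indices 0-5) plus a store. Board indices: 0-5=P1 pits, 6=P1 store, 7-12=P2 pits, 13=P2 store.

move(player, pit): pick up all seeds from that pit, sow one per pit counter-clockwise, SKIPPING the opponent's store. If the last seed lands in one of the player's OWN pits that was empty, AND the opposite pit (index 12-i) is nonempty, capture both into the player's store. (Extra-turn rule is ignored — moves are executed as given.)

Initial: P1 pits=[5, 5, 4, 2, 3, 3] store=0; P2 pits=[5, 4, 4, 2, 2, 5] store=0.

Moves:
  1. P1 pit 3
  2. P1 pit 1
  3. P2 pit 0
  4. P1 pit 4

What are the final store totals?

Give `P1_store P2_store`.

Move 1: P1 pit3 -> P1=[5,5,4,0,4,4](0) P2=[5,4,4,2,2,5](0)
Move 2: P1 pit1 -> P1=[5,0,5,1,5,5](1) P2=[5,4,4,2,2,5](0)
Move 3: P2 pit0 -> P1=[5,0,5,1,5,5](1) P2=[0,5,5,3,3,6](0)
Move 4: P1 pit4 -> P1=[5,0,5,1,0,6](2) P2=[1,6,6,3,3,6](0)

Answer: 2 0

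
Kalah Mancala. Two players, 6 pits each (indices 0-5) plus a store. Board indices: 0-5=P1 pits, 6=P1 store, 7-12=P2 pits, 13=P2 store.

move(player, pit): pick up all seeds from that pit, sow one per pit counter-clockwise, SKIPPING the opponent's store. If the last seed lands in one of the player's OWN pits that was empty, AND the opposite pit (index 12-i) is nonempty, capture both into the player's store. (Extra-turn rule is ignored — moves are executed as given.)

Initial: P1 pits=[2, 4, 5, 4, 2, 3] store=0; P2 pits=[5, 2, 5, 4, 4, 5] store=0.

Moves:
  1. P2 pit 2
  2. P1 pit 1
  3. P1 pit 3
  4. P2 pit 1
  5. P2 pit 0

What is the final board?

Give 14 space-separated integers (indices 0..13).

Answer: 3 0 6 0 4 5 1 0 1 2 7 7 7 2

Derivation:
Move 1: P2 pit2 -> P1=[3,4,5,4,2,3](0) P2=[5,2,0,5,5,6](1)
Move 2: P1 pit1 -> P1=[3,0,6,5,3,4](0) P2=[5,2,0,5,5,6](1)
Move 3: P1 pit3 -> P1=[3,0,6,0,4,5](1) P2=[6,3,0,5,5,6](1)
Move 4: P2 pit1 -> P1=[3,0,6,0,4,5](1) P2=[6,0,1,6,6,6](1)
Move 5: P2 pit0 -> P1=[3,0,6,0,4,5](1) P2=[0,1,2,7,7,7](2)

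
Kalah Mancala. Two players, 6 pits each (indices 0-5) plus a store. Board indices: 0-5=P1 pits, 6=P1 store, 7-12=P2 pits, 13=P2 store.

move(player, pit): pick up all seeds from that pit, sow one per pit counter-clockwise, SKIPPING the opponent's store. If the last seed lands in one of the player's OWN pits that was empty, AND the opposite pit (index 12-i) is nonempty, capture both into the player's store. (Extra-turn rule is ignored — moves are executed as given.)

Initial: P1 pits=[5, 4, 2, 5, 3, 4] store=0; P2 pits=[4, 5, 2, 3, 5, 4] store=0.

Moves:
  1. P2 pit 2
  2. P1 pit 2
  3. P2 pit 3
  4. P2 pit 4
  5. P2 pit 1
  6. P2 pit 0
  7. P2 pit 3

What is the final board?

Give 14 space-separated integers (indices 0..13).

Answer: 7 5 1 7 5 4 0 0 1 2 0 3 8 3

Derivation:
Move 1: P2 pit2 -> P1=[5,4,2,5,3,4](0) P2=[4,5,0,4,6,4](0)
Move 2: P1 pit2 -> P1=[5,4,0,6,4,4](0) P2=[4,5,0,4,6,4](0)
Move 3: P2 pit3 -> P1=[6,4,0,6,4,4](0) P2=[4,5,0,0,7,5](1)
Move 4: P2 pit4 -> P1=[7,5,1,7,5,4](0) P2=[4,5,0,0,0,6](2)
Move 5: P2 pit1 -> P1=[7,5,1,7,5,4](0) P2=[4,0,1,1,1,7](3)
Move 6: P2 pit0 -> P1=[7,5,1,7,5,4](0) P2=[0,1,2,2,2,7](3)
Move 7: P2 pit3 -> P1=[7,5,1,7,5,4](0) P2=[0,1,2,0,3,8](3)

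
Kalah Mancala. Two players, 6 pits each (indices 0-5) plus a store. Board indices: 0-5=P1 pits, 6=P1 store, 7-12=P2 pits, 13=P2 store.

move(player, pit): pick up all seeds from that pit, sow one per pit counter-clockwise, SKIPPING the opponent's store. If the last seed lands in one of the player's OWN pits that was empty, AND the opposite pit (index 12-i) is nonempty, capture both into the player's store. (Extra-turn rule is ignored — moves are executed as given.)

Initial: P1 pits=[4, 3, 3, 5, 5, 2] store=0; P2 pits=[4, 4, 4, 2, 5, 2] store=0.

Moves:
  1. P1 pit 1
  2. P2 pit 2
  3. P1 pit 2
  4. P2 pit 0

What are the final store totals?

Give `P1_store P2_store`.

Move 1: P1 pit1 -> P1=[4,0,4,6,6,2](0) P2=[4,4,4,2,5,2](0)
Move 2: P2 pit2 -> P1=[4,0,4,6,6,2](0) P2=[4,4,0,3,6,3](1)
Move 3: P1 pit2 -> P1=[4,0,0,7,7,3](1) P2=[4,4,0,3,6,3](1)
Move 4: P2 pit0 -> P1=[4,0,0,7,7,3](1) P2=[0,5,1,4,7,3](1)

Answer: 1 1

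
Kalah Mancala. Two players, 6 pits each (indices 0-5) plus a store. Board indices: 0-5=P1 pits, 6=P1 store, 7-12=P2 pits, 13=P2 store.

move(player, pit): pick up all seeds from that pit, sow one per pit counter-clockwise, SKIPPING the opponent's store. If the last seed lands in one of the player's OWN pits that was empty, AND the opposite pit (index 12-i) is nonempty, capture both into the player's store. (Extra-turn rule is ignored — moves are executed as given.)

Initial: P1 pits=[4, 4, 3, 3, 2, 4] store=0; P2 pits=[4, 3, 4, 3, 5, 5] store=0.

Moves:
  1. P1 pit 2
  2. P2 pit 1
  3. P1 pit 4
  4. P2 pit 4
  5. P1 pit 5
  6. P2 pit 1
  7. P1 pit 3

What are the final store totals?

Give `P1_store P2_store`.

Answer: 3 1

Derivation:
Move 1: P1 pit2 -> P1=[4,4,0,4,3,5](0) P2=[4,3,4,3,5,5](0)
Move 2: P2 pit1 -> P1=[4,4,0,4,3,5](0) P2=[4,0,5,4,6,5](0)
Move 3: P1 pit4 -> P1=[4,4,0,4,0,6](1) P2=[5,0,5,4,6,5](0)
Move 4: P2 pit4 -> P1=[5,5,1,5,0,6](1) P2=[5,0,5,4,0,6](1)
Move 5: P1 pit5 -> P1=[5,5,1,5,0,0](2) P2=[6,1,6,5,1,6](1)
Move 6: P2 pit1 -> P1=[5,5,1,5,0,0](2) P2=[6,0,7,5,1,6](1)
Move 7: P1 pit3 -> P1=[5,5,1,0,1,1](3) P2=[7,1,7,5,1,6](1)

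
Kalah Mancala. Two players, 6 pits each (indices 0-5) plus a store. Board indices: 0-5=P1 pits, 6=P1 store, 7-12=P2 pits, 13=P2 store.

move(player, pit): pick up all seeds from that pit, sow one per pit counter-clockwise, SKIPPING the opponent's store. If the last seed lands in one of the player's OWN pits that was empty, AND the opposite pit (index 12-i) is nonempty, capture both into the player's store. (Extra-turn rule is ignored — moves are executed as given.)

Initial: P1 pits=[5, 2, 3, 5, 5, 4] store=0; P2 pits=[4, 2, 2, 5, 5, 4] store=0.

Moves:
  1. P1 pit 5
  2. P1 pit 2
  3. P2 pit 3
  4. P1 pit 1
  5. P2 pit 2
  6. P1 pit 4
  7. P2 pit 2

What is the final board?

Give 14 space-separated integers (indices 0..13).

Move 1: P1 pit5 -> P1=[5,2,3,5,5,0](1) P2=[5,3,3,5,5,4](0)
Move 2: P1 pit2 -> P1=[5,2,0,6,6,0](7) P2=[0,3,3,5,5,4](0)
Move 3: P2 pit3 -> P1=[6,3,0,6,6,0](7) P2=[0,3,3,0,6,5](1)
Move 4: P1 pit1 -> P1=[6,0,1,7,7,0](7) P2=[0,3,3,0,6,5](1)
Move 5: P2 pit2 -> P1=[6,0,1,7,7,0](7) P2=[0,3,0,1,7,6](1)
Move 6: P1 pit4 -> P1=[6,0,1,7,0,1](8) P2=[1,4,1,2,8,6](1)
Move 7: P2 pit2 -> P1=[6,0,1,7,0,1](8) P2=[1,4,0,3,8,6](1)

Answer: 6 0 1 7 0 1 8 1 4 0 3 8 6 1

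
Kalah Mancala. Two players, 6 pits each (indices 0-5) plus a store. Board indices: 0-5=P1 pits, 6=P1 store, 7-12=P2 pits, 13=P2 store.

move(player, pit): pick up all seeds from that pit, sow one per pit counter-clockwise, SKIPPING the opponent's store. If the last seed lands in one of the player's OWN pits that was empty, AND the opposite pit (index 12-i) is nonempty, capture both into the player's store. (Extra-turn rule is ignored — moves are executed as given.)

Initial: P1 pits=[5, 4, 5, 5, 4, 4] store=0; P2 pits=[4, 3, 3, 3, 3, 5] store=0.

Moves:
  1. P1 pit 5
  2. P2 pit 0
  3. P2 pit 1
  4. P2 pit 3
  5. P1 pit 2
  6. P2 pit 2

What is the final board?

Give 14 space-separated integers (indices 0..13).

Move 1: P1 pit5 -> P1=[5,4,5,5,4,0](1) P2=[5,4,4,3,3,5](0)
Move 2: P2 pit0 -> P1=[5,4,5,5,4,0](1) P2=[0,5,5,4,4,6](0)
Move 3: P2 pit1 -> P1=[5,4,5,5,4,0](1) P2=[0,0,6,5,5,7](1)
Move 4: P2 pit3 -> P1=[6,5,5,5,4,0](1) P2=[0,0,6,0,6,8](2)
Move 5: P1 pit2 -> P1=[6,5,0,6,5,1](2) P2=[1,0,6,0,6,8](2)
Move 6: P2 pit2 -> P1=[7,6,0,6,5,1](2) P2=[1,0,0,1,7,9](3)

Answer: 7 6 0 6 5 1 2 1 0 0 1 7 9 3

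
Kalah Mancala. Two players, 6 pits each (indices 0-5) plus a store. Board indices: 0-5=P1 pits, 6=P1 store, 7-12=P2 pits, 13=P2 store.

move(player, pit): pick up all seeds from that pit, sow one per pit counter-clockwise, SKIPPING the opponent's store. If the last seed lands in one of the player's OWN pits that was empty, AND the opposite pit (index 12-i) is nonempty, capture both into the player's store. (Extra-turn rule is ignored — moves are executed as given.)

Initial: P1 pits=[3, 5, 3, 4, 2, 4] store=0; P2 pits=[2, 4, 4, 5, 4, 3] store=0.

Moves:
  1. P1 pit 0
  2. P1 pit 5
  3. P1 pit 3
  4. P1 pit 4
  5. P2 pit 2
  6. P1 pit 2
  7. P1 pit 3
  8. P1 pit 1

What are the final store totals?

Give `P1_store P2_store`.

Answer: 5 1

Derivation:
Move 1: P1 pit0 -> P1=[0,6,4,5,2,4](0) P2=[2,4,4,5,4,3](0)
Move 2: P1 pit5 -> P1=[0,6,4,5,2,0](1) P2=[3,5,5,5,4,3](0)
Move 3: P1 pit3 -> P1=[0,6,4,0,3,1](2) P2=[4,6,5,5,4,3](0)
Move 4: P1 pit4 -> P1=[0,6,4,0,0,2](3) P2=[5,6,5,5,4,3](0)
Move 5: P2 pit2 -> P1=[1,6,4,0,0,2](3) P2=[5,6,0,6,5,4](1)
Move 6: P1 pit2 -> P1=[1,6,0,1,1,3](4) P2=[5,6,0,6,5,4](1)
Move 7: P1 pit3 -> P1=[1,6,0,0,2,3](4) P2=[5,6,0,6,5,4](1)
Move 8: P1 pit1 -> P1=[1,0,1,1,3,4](5) P2=[6,6,0,6,5,4](1)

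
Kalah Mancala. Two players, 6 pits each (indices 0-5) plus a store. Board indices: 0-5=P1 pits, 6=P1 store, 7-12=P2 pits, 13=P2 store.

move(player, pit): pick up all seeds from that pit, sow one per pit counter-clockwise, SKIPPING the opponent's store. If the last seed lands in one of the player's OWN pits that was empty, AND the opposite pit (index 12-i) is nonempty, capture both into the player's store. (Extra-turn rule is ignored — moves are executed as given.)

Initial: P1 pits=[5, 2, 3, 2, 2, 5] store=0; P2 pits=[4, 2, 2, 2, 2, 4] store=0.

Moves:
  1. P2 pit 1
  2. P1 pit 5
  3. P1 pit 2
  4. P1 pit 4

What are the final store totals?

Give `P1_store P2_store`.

Move 1: P2 pit1 -> P1=[5,2,3,2,2,5](0) P2=[4,0,3,3,2,4](0)
Move 2: P1 pit5 -> P1=[5,2,3,2,2,0](1) P2=[5,1,4,4,2,4](0)
Move 3: P1 pit2 -> P1=[5,2,0,3,3,0](7) P2=[0,1,4,4,2,4](0)
Move 4: P1 pit4 -> P1=[5,2,0,3,0,1](8) P2=[1,1,4,4,2,4](0)

Answer: 8 0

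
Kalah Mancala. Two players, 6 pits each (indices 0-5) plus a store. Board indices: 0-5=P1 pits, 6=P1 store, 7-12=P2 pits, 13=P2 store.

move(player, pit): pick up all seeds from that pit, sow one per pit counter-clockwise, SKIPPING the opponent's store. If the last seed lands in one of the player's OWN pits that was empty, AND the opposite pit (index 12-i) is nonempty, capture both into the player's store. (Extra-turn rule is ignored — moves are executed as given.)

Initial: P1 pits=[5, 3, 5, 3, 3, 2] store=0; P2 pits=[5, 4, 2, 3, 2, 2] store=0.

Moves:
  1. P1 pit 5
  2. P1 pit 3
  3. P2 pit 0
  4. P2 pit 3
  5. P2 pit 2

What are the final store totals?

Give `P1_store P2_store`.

Move 1: P1 pit5 -> P1=[5,3,5,3,3,0](1) P2=[6,4,2,3,2,2](0)
Move 2: P1 pit3 -> P1=[5,3,5,0,4,1](2) P2=[6,4,2,3,2,2](0)
Move 3: P2 pit0 -> P1=[5,3,5,0,4,1](2) P2=[0,5,3,4,3,3](1)
Move 4: P2 pit3 -> P1=[6,3,5,0,4,1](2) P2=[0,5,3,0,4,4](2)
Move 5: P2 pit2 -> P1=[6,3,5,0,4,1](2) P2=[0,5,0,1,5,5](2)

Answer: 2 2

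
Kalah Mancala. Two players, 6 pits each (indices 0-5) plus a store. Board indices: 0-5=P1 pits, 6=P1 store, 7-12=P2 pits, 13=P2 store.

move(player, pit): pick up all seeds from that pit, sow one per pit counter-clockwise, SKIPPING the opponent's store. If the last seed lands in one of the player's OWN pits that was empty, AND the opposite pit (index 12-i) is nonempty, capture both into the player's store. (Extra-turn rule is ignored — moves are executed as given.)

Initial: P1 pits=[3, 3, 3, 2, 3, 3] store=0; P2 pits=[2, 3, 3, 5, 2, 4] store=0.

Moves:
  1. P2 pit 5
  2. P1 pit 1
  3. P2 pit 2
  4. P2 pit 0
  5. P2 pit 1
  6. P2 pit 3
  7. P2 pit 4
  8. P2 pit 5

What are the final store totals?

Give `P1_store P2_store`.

Answer: 0 13

Derivation:
Move 1: P2 pit5 -> P1=[4,4,4,2,3,3](0) P2=[2,3,3,5,2,0](1)
Move 2: P1 pit1 -> P1=[4,0,5,3,4,4](0) P2=[2,3,3,5,2,0](1)
Move 3: P2 pit2 -> P1=[0,0,5,3,4,4](0) P2=[2,3,0,6,3,0](6)
Move 4: P2 pit0 -> P1=[0,0,5,0,4,4](0) P2=[0,4,0,6,3,0](10)
Move 5: P2 pit1 -> P1=[0,0,5,0,4,4](0) P2=[0,0,1,7,4,1](10)
Move 6: P2 pit3 -> P1=[1,1,6,1,4,4](0) P2=[0,0,1,0,5,2](11)
Move 7: P2 pit4 -> P1=[2,2,7,1,4,4](0) P2=[0,0,1,0,0,3](12)
Move 8: P2 pit5 -> P1=[3,3,7,1,4,4](0) P2=[0,0,1,0,0,0](13)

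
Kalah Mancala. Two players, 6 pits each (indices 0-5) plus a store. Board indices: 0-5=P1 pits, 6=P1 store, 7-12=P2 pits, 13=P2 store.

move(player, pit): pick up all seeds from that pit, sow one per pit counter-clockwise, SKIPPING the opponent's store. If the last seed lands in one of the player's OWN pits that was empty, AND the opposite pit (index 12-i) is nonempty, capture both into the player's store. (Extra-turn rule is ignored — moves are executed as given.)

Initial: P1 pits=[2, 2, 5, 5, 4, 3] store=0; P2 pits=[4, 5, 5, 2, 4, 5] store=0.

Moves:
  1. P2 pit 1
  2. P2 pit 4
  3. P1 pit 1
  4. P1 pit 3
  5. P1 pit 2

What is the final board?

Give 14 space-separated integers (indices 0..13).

Answer: 3 0 0 1 7 5 2 6 2 8 3 0 7 2

Derivation:
Move 1: P2 pit1 -> P1=[2,2,5,5,4,3](0) P2=[4,0,6,3,5,6](1)
Move 2: P2 pit4 -> P1=[3,3,6,5,4,3](0) P2=[4,0,6,3,0,7](2)
Move 3: P1 pit1 -> P1=[3,0,7,6,5,3](0) P2=[4,0,6,3,0,7](2)
Move 4: P1 pit3 -> P1=[3,0,7,0,6,4](1) P2=[5,1,7,3,0,7](2)
Move 5: P1 pit2 -> P1=[3,0,0,1,7,5](2) P2=[6,2,8,3,0,7](2)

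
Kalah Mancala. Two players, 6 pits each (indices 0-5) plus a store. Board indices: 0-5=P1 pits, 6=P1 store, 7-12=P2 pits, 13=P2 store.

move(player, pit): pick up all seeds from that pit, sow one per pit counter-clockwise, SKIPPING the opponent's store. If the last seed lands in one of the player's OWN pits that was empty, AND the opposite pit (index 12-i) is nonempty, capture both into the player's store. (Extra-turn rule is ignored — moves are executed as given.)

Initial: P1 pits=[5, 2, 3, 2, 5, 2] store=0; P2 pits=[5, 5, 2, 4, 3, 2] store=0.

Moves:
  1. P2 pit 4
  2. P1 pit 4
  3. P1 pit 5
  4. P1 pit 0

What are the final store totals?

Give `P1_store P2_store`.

Answer: 3 1

Derivation:
Move 1: P2 pit4 -> P1=[6,2,3,2,5,2](0) P2=[5,5,2,4,0,3](1)
Move 2: P1 pit4 -> P1=[6,2,3,2,0,3](1) P2=[6,6,3,4,0,3](1)
Move 3: P1 pit5 -> P1=[6,2,3,2,0,0](2) P2=[7,7,3,4,0,3](1)
Move 4: P1 pit0 -> P1=[0,3,4,3,1,1](3) P2=[7,7,3,4,0,3](1)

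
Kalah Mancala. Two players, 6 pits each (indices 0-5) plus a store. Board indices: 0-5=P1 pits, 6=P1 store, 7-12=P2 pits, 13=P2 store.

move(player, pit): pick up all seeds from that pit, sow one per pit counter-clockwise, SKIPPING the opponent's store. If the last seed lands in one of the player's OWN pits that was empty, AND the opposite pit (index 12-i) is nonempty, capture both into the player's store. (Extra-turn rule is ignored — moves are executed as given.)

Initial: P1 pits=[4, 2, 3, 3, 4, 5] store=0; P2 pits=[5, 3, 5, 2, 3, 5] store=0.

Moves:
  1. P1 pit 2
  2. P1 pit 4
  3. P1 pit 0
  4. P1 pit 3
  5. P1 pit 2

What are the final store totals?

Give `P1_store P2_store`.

Answer: 14 0

Derivation:
Move 1: P1 pit2 -> P1=[4,2,0,4,5,6](0) P2=[5,3,5,2,3,5](0)
Move 2: P1 pit4 -> P1=[4,2,0,4,0,7](1) P2=[6,4,6,2,3,5](0)
Move 3: P1 pit0 -> P1=[0,3,1,5,0,7](6) P2=[6,0,6,2,3,5](0)
Move 4: P1 pit3 -> P1=[0,3,1,0,1,8](7) P2=[7,1,6,2,3,5](0)
Move 5: P1 pit2 -> P1=[0,3,0,0,1,8](14) P2=[7,1,0,2,3,5](0)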